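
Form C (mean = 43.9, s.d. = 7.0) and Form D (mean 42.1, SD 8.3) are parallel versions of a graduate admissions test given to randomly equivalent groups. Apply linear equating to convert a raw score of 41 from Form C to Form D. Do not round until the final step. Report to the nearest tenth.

38.7

Linear equating: y = (SD_Y/SD_X)(x − M_X) + M_Y
y = (8.3/7.0)(41 − 43.9) + 42.1
y = 1.185714 × -2.9 + 42.1 = -3.4386 + 42.1 = 38.7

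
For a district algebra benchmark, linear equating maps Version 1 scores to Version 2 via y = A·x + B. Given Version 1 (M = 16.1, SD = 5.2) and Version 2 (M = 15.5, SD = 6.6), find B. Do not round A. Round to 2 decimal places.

-4.93

A = SD_Y / SD_X = 6.6 / 5.2 = 1.269231
B = M_Y − A·M_X = 15.5 − 1.269231 × 16.1 = -4.93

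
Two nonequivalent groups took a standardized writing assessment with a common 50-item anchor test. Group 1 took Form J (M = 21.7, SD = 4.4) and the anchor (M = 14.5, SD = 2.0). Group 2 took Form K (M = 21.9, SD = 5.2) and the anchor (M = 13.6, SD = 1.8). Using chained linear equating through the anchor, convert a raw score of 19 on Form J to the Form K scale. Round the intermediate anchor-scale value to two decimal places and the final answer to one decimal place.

Form J → anchor (Group 1): v = (2.0/4.4)(19 − 21.7) + 14.5 = 13.27
anchor → Form K (Group 2): y = (5.2/1.8)(13.27 − 13.6) + 21.9 = 20.9

20.9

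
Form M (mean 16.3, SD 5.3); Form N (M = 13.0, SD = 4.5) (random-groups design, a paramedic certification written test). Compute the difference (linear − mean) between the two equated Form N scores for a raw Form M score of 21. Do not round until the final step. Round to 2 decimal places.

Mean-equated: 21 + (13.0 − 16.3) = 17.70
Linear-equated: (4.5/5.3)(21 − 16.3) + 13.0 = 16.991
Difference = 16.991 − 17.70 = -0.71

-0.71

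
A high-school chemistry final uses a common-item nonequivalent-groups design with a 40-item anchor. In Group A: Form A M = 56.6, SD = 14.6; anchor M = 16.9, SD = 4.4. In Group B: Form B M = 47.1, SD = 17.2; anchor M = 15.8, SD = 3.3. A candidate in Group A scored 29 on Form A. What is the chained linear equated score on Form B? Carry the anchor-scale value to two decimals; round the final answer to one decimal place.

9.5

Form A → anchor (Group A): v = (4.4/14.6)(29 − 56.6) + 16.9 = 8.58
anchor → Form B (Group B): y = (17.2/3.3)(8.58 − 15.8) + 47.1 = 9.5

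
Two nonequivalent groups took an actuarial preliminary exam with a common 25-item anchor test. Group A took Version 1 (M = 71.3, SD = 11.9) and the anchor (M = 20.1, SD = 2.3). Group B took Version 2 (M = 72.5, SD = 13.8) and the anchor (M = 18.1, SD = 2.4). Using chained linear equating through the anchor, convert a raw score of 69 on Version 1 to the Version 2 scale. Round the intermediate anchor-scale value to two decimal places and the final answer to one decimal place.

Version 1 → anchor (Group A): v = (2.3/11.9)(69 − 71.3) + 20.1 = 19.66
anchor → Version 2 (Group B): y = (13.8/2.4)(19.66 − 18.1) + 72.5 = 81.5

81.5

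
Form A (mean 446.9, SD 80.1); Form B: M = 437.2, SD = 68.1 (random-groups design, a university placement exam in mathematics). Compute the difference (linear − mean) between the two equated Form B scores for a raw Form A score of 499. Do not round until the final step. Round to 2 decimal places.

Mean-equated: 499 + (437.2 − 446.9) = 489.30
Linear-equated: (68.1/80.1)(499 − 446.9) + 437.2 = 481.495
Difference = 481.495 − 489.30 = -7.81

-7.81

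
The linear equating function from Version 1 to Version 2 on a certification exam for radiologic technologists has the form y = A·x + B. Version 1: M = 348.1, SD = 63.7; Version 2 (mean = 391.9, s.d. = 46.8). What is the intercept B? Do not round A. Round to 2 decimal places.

136.15

A = SD_Y / SD_X = 46.8 / 63.7 = 0.734694
B = M_Y − A·M_X = 391.9 − 0.734694 × 348.1 = 136.15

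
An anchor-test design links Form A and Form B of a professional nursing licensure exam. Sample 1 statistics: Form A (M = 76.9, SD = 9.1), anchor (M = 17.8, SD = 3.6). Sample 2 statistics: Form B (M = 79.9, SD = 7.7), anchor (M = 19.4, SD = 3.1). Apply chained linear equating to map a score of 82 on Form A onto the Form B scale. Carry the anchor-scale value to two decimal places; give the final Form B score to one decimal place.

80.9

Form A → anchor (Sample 1): v = (3.6/9.1)(82 − 76.9) + 17.8 = 19.82
anchor → Form B (Sample 2): y = (7.7/3.1)(19.82 − 19.4) + 79.9 = 80.9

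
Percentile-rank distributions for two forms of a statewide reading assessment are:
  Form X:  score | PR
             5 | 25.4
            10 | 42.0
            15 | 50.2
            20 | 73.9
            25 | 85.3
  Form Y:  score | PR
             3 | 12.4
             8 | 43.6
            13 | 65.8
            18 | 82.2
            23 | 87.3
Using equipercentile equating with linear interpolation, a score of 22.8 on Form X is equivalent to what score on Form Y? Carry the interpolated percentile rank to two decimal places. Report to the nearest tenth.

17.4

PR of 22.8 on Form X: 73.9 + (22.8 − 20)/(25 − 20) × (85.3 − 73.9) = 80.28
On Form Y, PR 80.28 falls between score 13 (PR 65.8) and 18 (PR 82.2).
Interpolate: 13 + (80.28 − 65.8)/(82.2 − 65.8) × (18 − 13) = 17.4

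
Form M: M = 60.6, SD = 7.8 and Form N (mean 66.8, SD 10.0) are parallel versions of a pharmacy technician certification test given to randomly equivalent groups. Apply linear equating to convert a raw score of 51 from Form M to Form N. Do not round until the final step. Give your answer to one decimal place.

Linear equating: y = (SD_Y/SD_X)(x − M_X) + M_Y
y = (10.0/7.8)(51 − 60.6) + 66.8
y = 1.282051 × -9.6 + 66.8 = -12.3077 + 66.8 = 54.5

54.5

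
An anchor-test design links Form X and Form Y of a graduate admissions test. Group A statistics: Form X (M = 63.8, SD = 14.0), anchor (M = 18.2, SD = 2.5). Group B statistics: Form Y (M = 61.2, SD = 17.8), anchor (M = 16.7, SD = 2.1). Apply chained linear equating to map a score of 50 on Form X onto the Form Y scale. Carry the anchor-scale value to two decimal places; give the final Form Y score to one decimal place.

Form X → anchor (Group A): v = (2.5/14.0)(50 − 63.8) + 18.2 = 15.74
anchor → Form Y (Group B): y = (17.8/2.1)(15.74 − 16.7) + 61.2 = 53.1

53.1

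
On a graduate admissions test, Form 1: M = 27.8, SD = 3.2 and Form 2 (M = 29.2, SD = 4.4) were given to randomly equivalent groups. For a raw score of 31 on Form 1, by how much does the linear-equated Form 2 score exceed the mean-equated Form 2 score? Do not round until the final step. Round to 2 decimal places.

1.20

Mean-equated: 31 + (29.2 − 27.8) = 32.40
Linear-equated: (4.4/3.2)(31 − 27.8) + 29.2 = 33.600
Difference = 33.600 − 32.40 = 1.20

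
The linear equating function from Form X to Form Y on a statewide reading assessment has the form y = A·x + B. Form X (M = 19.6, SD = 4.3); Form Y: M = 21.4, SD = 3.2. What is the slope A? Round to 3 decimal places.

0.744

A = SD_Y / SD_X = 3.2 / 4.3 = 0.744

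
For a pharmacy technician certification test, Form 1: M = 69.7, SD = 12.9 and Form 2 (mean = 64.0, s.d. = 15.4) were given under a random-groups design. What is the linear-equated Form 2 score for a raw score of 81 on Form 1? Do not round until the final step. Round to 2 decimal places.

Linear equating: y = (SD_Y/SD_X)(x − M_X) + M_Y
y = (15.4/12.9)(81 − 69.7) + 64.0
y = 1.193798 × 11.3 + 64.0 = 13.4899 + 64.0 = 77.49

77.49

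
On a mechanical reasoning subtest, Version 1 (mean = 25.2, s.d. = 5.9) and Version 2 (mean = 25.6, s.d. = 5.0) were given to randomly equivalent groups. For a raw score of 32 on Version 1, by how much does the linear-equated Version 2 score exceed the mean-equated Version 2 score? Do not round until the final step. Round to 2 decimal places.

-1.04

Mean-equated: 32 + (25.6 − 25.2) = 32.40
Linear-equated: (5.0/5.9)(32 − 25.2) + 25.6 = 31.363
Difference = 31.363 − 32.40 = -1.04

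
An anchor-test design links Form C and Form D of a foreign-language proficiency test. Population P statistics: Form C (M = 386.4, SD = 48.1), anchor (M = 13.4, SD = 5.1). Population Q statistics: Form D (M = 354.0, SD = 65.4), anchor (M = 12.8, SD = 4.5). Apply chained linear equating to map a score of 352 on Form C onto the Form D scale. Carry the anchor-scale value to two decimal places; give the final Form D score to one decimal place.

Form C → anchor (Population P): v = (5.1/48.1)(352 − 386.4) + 13.4 = 9.75
anchor → Form D (Population Q): y = (65.4/4.5)(9.75 − 12.8) + 354.0 = 309.7

309.7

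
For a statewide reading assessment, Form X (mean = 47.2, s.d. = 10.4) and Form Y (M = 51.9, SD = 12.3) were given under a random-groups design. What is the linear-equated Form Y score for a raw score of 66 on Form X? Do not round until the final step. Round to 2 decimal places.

Linear equating: y = (SD_Y/SD_X)(x − M_X) + M_Y
y = (12.3/10.4)(66 − 47.2) + 51.9
y = 1.182692 × 18.8 + 51.9 = 22.2346 + 51.9 = 74.13

74.13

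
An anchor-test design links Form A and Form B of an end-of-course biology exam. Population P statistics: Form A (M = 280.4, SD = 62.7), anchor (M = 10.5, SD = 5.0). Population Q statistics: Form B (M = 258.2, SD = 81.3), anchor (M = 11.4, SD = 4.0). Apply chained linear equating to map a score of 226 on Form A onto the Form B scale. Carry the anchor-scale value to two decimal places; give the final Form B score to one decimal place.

151.7

Form A → anchor (Population P): v = (5.0/62.7)(226 − 280.4) + 10.5 = 6.16
anchor → Form B (Population Q): y = (81.3/4.0)(6.16 − 11.4) + 258.2 = 151.7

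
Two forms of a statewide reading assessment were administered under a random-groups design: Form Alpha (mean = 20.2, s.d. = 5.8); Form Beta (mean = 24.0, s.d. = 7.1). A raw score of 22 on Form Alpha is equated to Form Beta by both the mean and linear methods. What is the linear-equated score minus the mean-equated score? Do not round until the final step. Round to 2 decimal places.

Mean-equated: 22 + (24.0 − 20.2) = 25.80
Linear-equated: (7.1/5.8)(22 − 20.2) + 24.0 = 26.203
Difference = 26.203 − 25.80 = 0.40

0.40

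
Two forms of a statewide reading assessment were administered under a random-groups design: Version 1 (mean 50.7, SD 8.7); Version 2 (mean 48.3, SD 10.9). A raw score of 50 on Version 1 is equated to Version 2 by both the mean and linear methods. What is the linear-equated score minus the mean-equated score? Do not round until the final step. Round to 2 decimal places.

-0.18

Mean-equated: 50 + (48.3 − 50.7) = 47.60
Linear-equated: (10.9/8.7)(50 − 50.7) + 48.3 = 47.423
Difference = 47.423 − 47.60 = -0.18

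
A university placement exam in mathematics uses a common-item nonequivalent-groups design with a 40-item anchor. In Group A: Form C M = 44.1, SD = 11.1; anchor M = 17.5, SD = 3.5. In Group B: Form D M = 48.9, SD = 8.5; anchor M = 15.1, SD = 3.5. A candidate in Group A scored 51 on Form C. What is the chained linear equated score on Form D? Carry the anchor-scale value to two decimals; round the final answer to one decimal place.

60.0

Form C → anchor (Group A): v = (3.5/11.1)(51 − 44.1) + 17.5 = 19.68
anchor → Form D (Group B): y = (8.5/3.5)(19.68 − 15.1) + 48.9 = 60.0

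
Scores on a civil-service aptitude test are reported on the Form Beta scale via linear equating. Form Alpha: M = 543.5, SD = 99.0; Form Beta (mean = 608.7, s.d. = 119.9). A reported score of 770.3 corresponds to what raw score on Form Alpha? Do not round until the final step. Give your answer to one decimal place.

676.9

Invert y = (SD_Y/SD_X)(x − M_X) + M_Y:
x = (SD_X/SD_Y)(y − M_Y) + M_X = (99.0/119.9)(770.3 − 608.7) + 543.5
x = 0.825688 × 161.600 + 543.5 = 676.9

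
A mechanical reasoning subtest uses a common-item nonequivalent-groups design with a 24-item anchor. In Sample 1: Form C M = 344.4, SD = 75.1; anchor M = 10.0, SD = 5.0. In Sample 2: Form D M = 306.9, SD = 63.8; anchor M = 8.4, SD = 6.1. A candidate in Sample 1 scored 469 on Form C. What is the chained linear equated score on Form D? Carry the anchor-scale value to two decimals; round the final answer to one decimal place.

410.4

Form C → anchor (Sample 1): v = (5.0/75.1)(469 − 344.4) + 10.0 = 18.30
anchor → Form D (Sample 2): y = (63.8/6.1)(18.30 − 8.4) + 306.9 = 410.4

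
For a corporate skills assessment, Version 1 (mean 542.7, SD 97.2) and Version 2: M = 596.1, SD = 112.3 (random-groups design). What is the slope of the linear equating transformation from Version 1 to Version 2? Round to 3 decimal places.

A = SD_Y / SD_X = 112.3 / 97.2 = 1.155

1.155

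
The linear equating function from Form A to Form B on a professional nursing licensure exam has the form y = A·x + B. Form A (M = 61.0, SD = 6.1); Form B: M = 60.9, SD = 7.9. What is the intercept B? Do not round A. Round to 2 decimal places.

A = SD_Y / SD_X = 7.9 / 6.1 = 1.295082
B = M_Y − A·M_X = 60.9 − 1.295082 × 61.0 = -18.10

-18.10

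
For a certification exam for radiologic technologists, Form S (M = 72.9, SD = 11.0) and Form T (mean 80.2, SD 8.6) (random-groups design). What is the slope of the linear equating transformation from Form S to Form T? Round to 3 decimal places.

0.782

A = SD_Y / SD_X = 8.6 / 11.0 = 0.782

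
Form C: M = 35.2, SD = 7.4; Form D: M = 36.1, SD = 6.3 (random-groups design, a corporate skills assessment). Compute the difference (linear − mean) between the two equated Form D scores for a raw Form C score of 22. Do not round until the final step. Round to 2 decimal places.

1.96

Mean-equated: 22 + (36.1 − 35.2) = 22.90
Linear-equated: (6.3/7.4)(22 − 35.2) + 36.1 = 24.862
Difference = 24.862 − 22.90 = 1.96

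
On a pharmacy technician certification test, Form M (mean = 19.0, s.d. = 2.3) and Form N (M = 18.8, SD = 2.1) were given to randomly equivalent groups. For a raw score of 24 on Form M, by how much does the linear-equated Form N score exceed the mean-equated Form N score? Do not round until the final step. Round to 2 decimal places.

Mean-equated: 24 + (18.8 − 19.0) = 23.80
Linear-equated: (2.1/2.3)(24 − 19.0) + 18.8 = 23.365
Difference = 23.365 − 23.80 = -0.43

-0.43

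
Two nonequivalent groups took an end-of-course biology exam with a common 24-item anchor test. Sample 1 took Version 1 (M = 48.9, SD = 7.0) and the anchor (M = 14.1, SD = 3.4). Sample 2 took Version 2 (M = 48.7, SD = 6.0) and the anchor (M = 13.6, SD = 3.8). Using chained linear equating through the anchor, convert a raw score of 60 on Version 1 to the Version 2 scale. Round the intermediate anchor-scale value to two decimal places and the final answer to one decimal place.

Version 1 → anchor (Sample 1): v = (3.4/7.0)(60 − 48.9) + 14.1 = 19.49
anchor → Version 2 (Sample 2): y = (6.0/3.8)(19.49 − 13.6) + 48.7 = 58.0

58.0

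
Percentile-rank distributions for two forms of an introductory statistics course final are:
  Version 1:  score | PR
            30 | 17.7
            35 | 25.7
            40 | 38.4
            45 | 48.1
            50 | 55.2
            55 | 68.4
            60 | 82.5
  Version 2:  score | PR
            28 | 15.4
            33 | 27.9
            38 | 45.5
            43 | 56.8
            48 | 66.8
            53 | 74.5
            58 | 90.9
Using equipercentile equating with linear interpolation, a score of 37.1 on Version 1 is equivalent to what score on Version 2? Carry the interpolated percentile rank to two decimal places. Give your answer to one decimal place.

PR of 37.1 on Version 1: 25.7 + (37.1 − 35)/(40 − 35) × (38.4 − 25.7) = 31.03
On Version 2, PR 31.03 falls between score 33 (PR 27.9) and 38 (PR 45.5).
Interpolate: 33 + (31.03 − 27.9)/(45.5 − 27.9) × (38 − 33) = 33.9

33.9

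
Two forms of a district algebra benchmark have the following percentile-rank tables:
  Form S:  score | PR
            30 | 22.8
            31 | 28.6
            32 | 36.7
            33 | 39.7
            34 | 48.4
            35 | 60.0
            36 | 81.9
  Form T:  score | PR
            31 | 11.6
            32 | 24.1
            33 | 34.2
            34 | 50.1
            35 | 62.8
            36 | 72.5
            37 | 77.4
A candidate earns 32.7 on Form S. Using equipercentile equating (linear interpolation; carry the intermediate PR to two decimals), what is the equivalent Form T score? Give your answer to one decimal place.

PR of 32.7 on Form S: 36.7 + (32.7 − 32)/(33 − 32) × (39.7 − 36.7) = 38.80
On Form T, PR 38.80 falls between score 33 (PR 34.2) and 34 (PR 50.1).
Interpolate: 33 + (38.80 − 34.2)/(50.1 − 34.2) × (34 − 33) = 33.3

33.3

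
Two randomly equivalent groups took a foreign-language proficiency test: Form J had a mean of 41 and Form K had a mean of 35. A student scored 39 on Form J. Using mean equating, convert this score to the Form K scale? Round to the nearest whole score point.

33

Mean equating: y = x + (M_Y − M_X) = 39 + (35 − 41) = 33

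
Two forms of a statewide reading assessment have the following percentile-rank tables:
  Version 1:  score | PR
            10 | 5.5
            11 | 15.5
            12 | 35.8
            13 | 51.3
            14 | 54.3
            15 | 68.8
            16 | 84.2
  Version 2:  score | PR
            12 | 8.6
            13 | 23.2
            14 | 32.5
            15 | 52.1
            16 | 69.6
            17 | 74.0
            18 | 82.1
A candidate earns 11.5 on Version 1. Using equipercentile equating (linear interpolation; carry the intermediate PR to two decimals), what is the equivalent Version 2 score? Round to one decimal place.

PR of 11.5 on Version 1: 15.5 + (11.5 − 11)/(12 − 11) × (35.8 − 15.5) = 25.65
On Version 2, PR 25.65 falls between score 13 (PR 23.2) and 14 (PR 32.5).
Interpolate: 13 + (25.65 − 23.2)/(32.5 − 23.2) × (14 − 13) = 13.3

13.3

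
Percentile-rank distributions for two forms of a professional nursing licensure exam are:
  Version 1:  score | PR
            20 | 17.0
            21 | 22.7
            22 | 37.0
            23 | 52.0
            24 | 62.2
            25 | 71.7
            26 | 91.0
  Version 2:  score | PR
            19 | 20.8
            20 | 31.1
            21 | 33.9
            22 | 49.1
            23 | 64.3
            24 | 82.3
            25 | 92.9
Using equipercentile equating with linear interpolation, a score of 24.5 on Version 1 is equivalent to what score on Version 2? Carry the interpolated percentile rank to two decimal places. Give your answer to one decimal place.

23.1

PR of 24.5 on Version 1: 62.2 + (24.5 − 24)/(25 − 24) × (71.7 − 62.2) = 66.95
On Version 2, PR 66.95 falls between score 23 (PR 64.3) and 24 (PR 82.3).
Interpolate: 23 + (66.95 − 64.3)/(82.3 − 64.3) × (24 − 23) = 23.1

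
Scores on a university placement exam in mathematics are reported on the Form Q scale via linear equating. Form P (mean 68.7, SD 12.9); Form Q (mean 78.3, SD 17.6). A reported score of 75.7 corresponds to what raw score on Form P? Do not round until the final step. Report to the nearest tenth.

Invert y = (SD_Y/SD_X)(x − M_X) + M_Y:
x = (SD_X/SD_Y)(y − M_Y) + M_X = (12.9/17.6)(75.7 − 78.3) + 68.7
x = 0.732955 × -2.600 + 68.7 = 66.8

66.8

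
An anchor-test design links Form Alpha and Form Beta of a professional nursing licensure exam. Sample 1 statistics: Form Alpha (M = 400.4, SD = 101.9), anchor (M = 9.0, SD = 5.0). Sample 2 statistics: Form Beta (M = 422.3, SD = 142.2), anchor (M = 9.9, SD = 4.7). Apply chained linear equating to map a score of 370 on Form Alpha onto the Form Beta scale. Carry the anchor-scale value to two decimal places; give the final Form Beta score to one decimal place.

350.0

Form Alpha → anchor (Sample 1): v = (5.0/101.9)(370 − 400.4) + 9.0 = 7.51
anchor → Form Beta (Sample 2): y = (142.2/4.7)(7.51 − 9.9) + 422.3 = 350.0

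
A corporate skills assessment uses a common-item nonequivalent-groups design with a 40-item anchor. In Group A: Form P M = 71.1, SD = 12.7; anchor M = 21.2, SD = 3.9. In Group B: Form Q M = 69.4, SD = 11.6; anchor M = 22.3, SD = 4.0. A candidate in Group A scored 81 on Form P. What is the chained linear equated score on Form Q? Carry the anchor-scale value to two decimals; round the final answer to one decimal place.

Form P → anchor (Group A): v = (3.9/12.7)(81 − 71.1) + 21.2 = 24.24
anchor → Form Q (Group B): y = (11.6/4.0)(24.24 − 22.3) + 69.4 = 75.0

75.0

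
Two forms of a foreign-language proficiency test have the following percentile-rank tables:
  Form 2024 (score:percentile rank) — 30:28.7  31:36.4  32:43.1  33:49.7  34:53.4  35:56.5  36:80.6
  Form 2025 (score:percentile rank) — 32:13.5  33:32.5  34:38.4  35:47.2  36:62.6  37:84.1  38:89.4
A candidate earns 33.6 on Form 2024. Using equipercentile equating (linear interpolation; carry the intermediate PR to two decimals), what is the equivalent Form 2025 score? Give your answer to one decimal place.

35.3

PR of 33.6 on Form 2024: 49.7 + (33.6 − 33)/(34 − 33) × (53.4 − 49.7) = 51.92
On Form 2025, PR 51.92 falls between score 35 (PR 47.2) and 36 (PR 62.6).
Interpolate: 35 + (51.92 − 47.2)/(62.6 − 47.2) × (36 − 35) = 35.3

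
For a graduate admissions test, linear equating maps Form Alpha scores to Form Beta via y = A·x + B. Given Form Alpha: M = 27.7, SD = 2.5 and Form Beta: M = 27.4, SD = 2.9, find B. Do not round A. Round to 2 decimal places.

A = SD_Y / SD_X = 2.9 / 2.5 = 1.160000
B = M_Y − A·M_X = 27.4 − 1.160000 × 27.7 = -4.73

-4.73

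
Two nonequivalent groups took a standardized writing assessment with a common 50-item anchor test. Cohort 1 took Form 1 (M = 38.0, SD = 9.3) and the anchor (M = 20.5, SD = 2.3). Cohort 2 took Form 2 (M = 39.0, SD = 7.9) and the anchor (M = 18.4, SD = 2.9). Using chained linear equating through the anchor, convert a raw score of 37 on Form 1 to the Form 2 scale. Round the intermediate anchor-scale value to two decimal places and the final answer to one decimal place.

44.0

Form 1 → anchor (Cohort 1): v = (2.3/9.3)(37 − 38.0) + 20.5 = 20.25
anchor → Form 2 (Cohort 2): y = (7.9/2.9)(20.25 − 18.4) + 39.0 = 44.0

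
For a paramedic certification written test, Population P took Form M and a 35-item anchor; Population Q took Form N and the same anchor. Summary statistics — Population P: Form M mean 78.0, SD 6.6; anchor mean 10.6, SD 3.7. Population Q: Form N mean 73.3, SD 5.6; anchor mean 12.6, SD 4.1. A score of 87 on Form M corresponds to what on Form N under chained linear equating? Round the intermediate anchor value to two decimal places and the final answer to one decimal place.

Form M → anchor (Population P): v = (3.7/6.6)(87 − 78.0) + 10.6 = 15.65
anchor → Form N (Population Q): y = (5.6/4.1)(15.65 − 12.6) + 73.3 = 77.5

77.5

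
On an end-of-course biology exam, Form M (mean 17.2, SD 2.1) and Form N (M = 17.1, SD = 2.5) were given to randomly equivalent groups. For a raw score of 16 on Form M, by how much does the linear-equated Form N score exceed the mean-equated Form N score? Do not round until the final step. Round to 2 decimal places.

Mean-equated: 16 + (17.1 − 17.2) = 15.90
Linear-equated: (2.5/2.1)(16 − 17.2) + 17.1 = 15.671
Difference = 15.671 − 15.90 = -0.23

-0.23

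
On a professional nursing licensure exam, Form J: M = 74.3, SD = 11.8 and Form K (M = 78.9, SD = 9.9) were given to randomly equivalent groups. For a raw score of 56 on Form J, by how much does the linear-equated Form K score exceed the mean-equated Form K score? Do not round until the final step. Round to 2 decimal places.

Mean-equated: 56 + (78.9 − 74.3) = 60.60
Linear-equated: (9.9/11.8)(56 − 74.3) + 78.9 = 63.547
Difference = 63.547 − 60.60 = 2.95

2.95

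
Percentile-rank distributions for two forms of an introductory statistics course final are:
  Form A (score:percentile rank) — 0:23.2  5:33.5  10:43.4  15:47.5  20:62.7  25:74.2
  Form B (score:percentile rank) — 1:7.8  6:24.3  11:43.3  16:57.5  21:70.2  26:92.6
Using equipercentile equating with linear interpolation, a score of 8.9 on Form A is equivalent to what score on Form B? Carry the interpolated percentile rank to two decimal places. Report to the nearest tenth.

PR of 8.9 on Form A: 33.5 + (8.9 − 5)/(10 − 5) × (43.4 − 33.5) = 41.22
On Form B, PR 41.22 falls between score 6 (PR 24.3) and 11 (PR 43.3).
Interpolate: 6 + (41.22 − 24.3)/(43.3 − 24.3) × (11 − 6) = 10.5

10.5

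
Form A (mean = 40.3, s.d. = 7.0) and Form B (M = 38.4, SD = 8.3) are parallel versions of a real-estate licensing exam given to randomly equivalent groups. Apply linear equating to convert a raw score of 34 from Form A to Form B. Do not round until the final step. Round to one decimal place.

Linear equating: y = (SD_Y/SD_X)(x − M_X) + M_Y
y = (8.3/7.0)(34 − 40.3) + 38.4
y = 1.185714 × -6.3 + 38.4 = -7.4700 + 38.4 = 30.9

30.9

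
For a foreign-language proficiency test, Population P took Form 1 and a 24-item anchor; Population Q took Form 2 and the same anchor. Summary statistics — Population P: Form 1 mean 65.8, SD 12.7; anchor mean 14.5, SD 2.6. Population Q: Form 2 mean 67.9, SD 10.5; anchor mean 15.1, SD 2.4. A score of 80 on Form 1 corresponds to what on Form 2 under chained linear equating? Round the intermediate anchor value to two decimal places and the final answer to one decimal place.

78.0

Form 1 → anchor (Population P): v = (2.6/12.7)(80 − 65.8) + 14.5 = 17.41
anchor → Form 2 (Population Q): y = (10.5/2.4)(17.41 − 15.1) + 67.9 = 78.0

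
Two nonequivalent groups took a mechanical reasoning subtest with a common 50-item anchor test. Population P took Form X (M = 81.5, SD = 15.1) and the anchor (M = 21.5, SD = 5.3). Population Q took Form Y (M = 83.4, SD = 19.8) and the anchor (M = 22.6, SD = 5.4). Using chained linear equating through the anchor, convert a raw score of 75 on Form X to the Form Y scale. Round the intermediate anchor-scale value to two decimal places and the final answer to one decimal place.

Form X → anchor (Population P): v = (5.3/15.1)(75 − 81.5) + 21.5 = 19.22
anchor → Form Y (Population Q): y = (19.8/5.4)(19.22 − 22.6) + 83.4 = 71.0

71.0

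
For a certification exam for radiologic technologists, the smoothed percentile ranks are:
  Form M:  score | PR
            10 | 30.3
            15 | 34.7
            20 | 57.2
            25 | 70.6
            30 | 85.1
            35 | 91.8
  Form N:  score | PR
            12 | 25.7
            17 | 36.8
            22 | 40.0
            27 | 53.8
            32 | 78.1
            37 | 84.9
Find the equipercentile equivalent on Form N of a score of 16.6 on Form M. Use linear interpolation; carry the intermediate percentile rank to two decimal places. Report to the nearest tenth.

22.7

PR of 16.6 on Form M: 34.7 + (16.6 − 15)/(20 − 15) × (57.2 − 34.7) = 41.90
On Form N, PR 41.90 falls between score 22 (PR 40.0) and 27 (PR 53.8).
Interpolate: 22 + (41.90 − 40.0)/(53.8 − 40.0) × (27 − 22) = 22.7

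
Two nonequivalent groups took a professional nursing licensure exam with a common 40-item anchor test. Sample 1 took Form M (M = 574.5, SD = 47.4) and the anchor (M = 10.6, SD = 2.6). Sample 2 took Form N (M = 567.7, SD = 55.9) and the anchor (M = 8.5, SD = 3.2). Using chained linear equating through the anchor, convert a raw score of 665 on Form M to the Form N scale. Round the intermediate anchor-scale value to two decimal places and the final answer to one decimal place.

691.0

Form M → anchor (Sample 1): v = (2.6/47.4)(665 − 574.5) + 10.6 = 15.56
anchor → Form N (Sample 2): y = (55.9/3.2)(15.56 − 8.5) + 567.7 = 691.0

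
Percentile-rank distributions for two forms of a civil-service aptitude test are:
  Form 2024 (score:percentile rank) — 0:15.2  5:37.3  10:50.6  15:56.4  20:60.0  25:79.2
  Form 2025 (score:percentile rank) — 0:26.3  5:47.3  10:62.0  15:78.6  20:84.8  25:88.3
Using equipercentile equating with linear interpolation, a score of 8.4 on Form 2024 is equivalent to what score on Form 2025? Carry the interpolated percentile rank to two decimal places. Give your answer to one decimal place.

PR of 8.4 on Form 2024: 37.3 + (8.4 − 5)/(10 − 5) × (50.6 − 37.3) = 46.34
On Form 2025, PR 46.34 falls between score 0 (PR 26.3) and 5 (PR 47.3).
Interpolate: 0 + (46.34 − 26.3)/(47.3 − 26.3) × (5 − 0) = 4.8

4.8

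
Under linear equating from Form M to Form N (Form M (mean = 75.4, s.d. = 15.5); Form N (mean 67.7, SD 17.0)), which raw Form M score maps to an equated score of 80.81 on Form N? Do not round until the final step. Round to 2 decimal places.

Invert y = (SD_Y/SD_X)(x − M_X) + M_Y:
x = (SD_X/SD_Y)(y − M_Y) + M_X = (15.5/17.0)(80.81 − 67.7) + 75.4
x = 0.911765 × 13.110 + 75.4 = 87.35

87.35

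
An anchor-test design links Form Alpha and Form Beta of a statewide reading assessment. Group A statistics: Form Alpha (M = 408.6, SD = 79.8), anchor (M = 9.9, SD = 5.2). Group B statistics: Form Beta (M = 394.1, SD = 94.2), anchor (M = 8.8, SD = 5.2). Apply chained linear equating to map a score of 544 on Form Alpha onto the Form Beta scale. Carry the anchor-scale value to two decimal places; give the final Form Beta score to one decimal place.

Form Alpha → anchor (Group A): v = (5.2/79.8)(544 − 408.6) + 9.9 = 18.72
anchor → Form Beta (Group B): y = (94.2/5.2)(18.72 − 8.8) + 394.1 = 573.8

573.8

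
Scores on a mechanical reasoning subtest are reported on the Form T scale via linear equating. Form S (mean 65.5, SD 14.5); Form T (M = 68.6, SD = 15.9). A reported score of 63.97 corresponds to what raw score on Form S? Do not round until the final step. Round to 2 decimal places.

61.28

Invert y = (SD_Y/SD_X)(x − M_X) + M_Y:
x = (SD_X/SD_Y)(y − M_Y) + M_X = (14.5/15.9)(63.97 − 68.6) + 65.5
x = 0.911950 × -4.630 + 65.5 = 61.28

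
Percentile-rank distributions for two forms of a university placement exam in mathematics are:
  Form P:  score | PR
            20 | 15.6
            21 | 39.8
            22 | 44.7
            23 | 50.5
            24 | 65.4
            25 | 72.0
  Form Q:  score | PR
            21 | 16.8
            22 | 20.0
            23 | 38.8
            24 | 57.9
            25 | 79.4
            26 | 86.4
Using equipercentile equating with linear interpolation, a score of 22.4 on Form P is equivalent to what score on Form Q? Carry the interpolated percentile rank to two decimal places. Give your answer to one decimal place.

PR of 22.4 on Form P: 44.7 + (22.4 − 22)/(23 − 22) × (50.5 − 44.7) = 47.02
On Form Q, PR 47.02 falls between score 23 (PR 38.8) and 24 (PR 57.9).
Interpolate: 23 + (47.02 − 38.8)/(57.9 − 38.8) × (24 − 23) = 23.4

23.4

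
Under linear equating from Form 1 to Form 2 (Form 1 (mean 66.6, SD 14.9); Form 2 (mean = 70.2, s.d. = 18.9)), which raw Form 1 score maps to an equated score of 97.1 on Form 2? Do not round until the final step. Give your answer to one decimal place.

87.8

Invert y = (SD_Y/SD_X)(x − M_X) + M_Y:
x = (SD_X/SD_Y)(y − M_Y) + M_X = (14.9/18.9)(97.1 − 70.2) + 66.6
x = 0.788360 × 26.900 + 66.6 = 87.8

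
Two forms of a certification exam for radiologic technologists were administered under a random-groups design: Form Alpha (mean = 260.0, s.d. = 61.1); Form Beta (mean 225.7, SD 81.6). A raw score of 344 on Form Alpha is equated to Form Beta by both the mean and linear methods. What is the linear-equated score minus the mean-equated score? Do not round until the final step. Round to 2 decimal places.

Mean-equated: 344 + (225.7 − 260.0) = 309.70
Linear-equated: (81.6/61.1)(344 − 260.0) + 225.7 = 337.883
Difference = 337.883 − 309.70 = 28.18

28.18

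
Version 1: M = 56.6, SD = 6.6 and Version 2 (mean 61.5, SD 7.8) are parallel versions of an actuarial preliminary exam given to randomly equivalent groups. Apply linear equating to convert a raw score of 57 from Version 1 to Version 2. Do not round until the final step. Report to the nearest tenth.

62.0

Linear equating: y = (SD_Y/SD_X)(x − M_X) + M_Y
y = (7.8/6.6)(57 − 56.6) + 61.5
y = 1.181818 × 0.4 + 61.5 = 0.4727 + 61.5 = 62.0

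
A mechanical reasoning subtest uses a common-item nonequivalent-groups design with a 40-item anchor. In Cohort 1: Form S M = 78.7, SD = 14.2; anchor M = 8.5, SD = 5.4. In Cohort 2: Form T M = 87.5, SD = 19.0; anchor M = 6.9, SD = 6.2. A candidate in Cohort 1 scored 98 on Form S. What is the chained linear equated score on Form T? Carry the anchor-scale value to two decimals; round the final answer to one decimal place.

114.9

Form S → anchor (Cohort 1): v = (5.4/14.2)(98 − 78.7) + 8.5 = 15.84
anchor → Form T (Cohort 2): y = (19.0/6.2)(15.84 − 6.9) + 87.5 = 114.9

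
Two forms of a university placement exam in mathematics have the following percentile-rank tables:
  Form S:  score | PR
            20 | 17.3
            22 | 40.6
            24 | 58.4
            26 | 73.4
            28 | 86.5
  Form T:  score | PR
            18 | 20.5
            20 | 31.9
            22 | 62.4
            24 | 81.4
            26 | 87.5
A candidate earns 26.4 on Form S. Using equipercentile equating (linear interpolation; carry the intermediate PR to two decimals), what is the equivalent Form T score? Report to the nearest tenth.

PR of 26.4 on Form S: 73.4 + (26.4 − 26)/(28 − 26) × (86.5 − 73.4) = 76.02
On Form T, PR 76.02 falls between score 22 (PR 62.4) and 24 (PR 81.4).
Interpolate: 22 + (76.02 − 62.4)/(81.4 − 62.4) × (24 − 22) = 23.4

23.4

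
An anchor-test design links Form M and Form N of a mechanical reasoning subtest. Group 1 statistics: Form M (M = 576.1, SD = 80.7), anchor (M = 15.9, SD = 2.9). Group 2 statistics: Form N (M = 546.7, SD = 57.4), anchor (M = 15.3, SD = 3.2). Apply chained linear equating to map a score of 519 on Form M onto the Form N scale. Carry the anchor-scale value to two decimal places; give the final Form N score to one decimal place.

520.7

Form M → anchor (Group 1): v = (2.9/80.7)(519 − 576.1) + 15.9 = 13.85
anchor → Form N (Group 2): y = (57.4/3.2)(13.85 − 15.3) + 546.7 = 520.7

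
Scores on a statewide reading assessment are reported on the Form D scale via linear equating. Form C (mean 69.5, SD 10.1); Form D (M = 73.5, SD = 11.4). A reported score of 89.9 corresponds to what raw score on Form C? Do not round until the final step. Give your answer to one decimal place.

84.0

Invert y = (SD_Y/SD_X)(x − M_X) + M_Y:
x = (SD_X/SD_Y)(y − M_Y) + M_X = (10.1/11.4)(89.9 − 73.5) + 69.5
x = 0.885965 × 16.400 + 69.5 = 84.0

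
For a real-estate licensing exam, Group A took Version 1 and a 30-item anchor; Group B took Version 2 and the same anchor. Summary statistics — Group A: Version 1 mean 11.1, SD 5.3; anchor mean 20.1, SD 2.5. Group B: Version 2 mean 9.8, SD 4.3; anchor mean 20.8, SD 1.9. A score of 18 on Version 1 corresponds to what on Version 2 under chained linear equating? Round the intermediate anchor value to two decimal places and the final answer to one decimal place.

15.6

Version 1 → anchor (Group A): v = (2.5/5.3)(18 − 11.1) + 20.1 = 23.35
anchor → Version 2 (Group B): y = (4.3/1.9)(23.35 − 20.8) + 9.8 = 15.6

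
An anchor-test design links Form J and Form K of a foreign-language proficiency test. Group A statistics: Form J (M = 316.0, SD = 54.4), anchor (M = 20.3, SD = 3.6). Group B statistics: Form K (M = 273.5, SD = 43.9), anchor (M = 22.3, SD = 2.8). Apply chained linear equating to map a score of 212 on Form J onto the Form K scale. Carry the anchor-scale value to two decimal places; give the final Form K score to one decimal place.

Form J → anchor (Group A): v = (3.6/54.4)(212 − 316.0) + 20.3 = 13.42
anchor → Form K (Group B): y = (43.9/2.8)(13.42 − 22.3) + 273.5 = 134.3

134.3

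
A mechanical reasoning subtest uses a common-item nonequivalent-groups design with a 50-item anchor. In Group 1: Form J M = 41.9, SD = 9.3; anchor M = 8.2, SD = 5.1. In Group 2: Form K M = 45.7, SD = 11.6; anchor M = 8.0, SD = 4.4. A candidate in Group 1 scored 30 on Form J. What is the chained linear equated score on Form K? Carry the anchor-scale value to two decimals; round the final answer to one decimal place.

Form J → anchor (Group 1): v = (5.1/9.3)(30 − 41.9) + 8.2 = 1.67
anchor → Form K (Group 2): y = (11.6/4.4)(1.67 − 8.0) + 45.7 = 29.0

29.0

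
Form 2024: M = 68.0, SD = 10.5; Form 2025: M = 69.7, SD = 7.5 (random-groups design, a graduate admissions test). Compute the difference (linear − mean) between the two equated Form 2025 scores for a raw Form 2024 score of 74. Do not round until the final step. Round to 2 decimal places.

Mean-equated: 74 + (69.7 − 68.0) = 75.70
Linear-equated: (7.5/10.5)(74 − 68.0) + 69.7 = 73.986
Difference = 73.986 − 75.70 = -1.71

-1.71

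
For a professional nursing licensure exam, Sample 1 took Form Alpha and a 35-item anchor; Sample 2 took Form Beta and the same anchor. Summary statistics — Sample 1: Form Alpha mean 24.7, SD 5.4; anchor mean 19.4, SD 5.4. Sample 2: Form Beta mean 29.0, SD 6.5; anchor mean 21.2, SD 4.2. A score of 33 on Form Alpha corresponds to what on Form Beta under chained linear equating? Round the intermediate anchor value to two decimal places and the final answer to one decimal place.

Form Alpha → anchor (Sample 1): v = (5.4/5.4)(33 − 24.7) + 19.4 = 27.70
anchor → Form Beta (Sample 2): y = (6.5/4.2)(27.70 − 21.2) + 29.0 = 39.1

39.1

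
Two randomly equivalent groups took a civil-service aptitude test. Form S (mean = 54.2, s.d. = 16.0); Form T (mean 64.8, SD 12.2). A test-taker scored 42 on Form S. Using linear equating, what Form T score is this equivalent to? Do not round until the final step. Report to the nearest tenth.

55.5

Linear equating: y = (SD_Y/SD_X)(x − M_X) + M_Y
y = (12.2/16.0)(42 − 54.2) + 64.8
y = 0.762500 × -12.2 + 64.8 = -9.3025 + 64.8 = 55.5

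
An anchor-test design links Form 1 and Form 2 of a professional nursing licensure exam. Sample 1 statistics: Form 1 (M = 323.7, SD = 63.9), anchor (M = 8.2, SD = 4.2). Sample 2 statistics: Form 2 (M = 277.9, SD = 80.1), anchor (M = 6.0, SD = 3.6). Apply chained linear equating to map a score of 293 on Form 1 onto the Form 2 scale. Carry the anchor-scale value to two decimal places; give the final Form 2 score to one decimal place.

281.9

Form 1 → anchor (Sample 1): v = (4.2/63.9)(293 − 323.7) + 8.2 = 6.18
anchor → Form 2 (Sample 2): y = (80.1/3.6)(6.18 − 6.0) + 277.9 = 281.9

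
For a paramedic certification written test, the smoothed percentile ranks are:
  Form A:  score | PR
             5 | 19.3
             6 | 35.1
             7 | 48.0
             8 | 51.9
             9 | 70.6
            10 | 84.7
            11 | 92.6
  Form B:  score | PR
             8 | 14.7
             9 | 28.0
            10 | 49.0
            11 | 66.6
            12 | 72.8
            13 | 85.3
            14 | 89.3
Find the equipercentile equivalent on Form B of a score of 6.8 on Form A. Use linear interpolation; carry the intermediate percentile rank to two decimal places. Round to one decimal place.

PR of 6.8 on Form A: 35.1 + (6.8 − 6)/(7 − 6) × (48.0 − 35.1) = 45.42
On Form B, PR 45.42 falls between score 9 (PR 28.0) and 10 (PR 49.0).
Interpolate: 9 + (45.42 − 28.0)/(49.0 − 28.0) × (10 − 9) = 9.8

9.8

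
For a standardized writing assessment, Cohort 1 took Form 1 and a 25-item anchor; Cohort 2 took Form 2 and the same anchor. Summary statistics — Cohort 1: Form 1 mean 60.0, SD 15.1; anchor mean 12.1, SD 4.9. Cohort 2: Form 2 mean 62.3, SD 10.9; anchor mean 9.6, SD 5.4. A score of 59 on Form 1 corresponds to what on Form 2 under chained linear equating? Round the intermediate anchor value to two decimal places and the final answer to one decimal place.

66.7

Form 1 → anchor (Cohort 1): v = (4.9/15.1)(59 − 60.0) + 12.1 = 11.78
anchor → Form 2 (Cohort 2): y = (10.9/5.4)(11.78 − 9.6) + 62.3 = 66.7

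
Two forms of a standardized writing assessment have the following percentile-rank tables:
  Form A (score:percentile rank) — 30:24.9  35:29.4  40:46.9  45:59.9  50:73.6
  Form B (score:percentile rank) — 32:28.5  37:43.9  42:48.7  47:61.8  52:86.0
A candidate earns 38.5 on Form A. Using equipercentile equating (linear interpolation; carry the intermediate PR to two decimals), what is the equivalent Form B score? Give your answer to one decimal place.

36.3

PR of 38.5 on Form A: 29.4 + (38.5 − 35)/(40 − 35) × (46.9 − 29.4) = 41.65
On Form B, PR 41.65 falls between score 32 (PR 28.5) and 37 (PR 43.9).
Interpolate: 32 + (41.65 − 28.5)/(43.9 − 28.5) × (37 − 32) = 36.3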